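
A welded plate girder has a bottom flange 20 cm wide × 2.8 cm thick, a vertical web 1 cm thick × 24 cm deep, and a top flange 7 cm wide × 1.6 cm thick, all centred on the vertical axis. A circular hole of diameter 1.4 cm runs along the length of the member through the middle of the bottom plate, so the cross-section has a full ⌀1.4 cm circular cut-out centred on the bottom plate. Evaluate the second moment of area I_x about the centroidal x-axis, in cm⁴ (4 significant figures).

Split into non-overlapping primitives; take the origin at the lower-left of the bounding box.
Bottom plate: 20 × 2.8, A = 56 cm², y = 1.4 cm, Ī = 36.5867 cm⁴.
Web plate: 1 × 24, A = 24 cm², y = 14.8 cm, Ī = 1 152 cm⁴.
Top plate: 7 × 1.6, A = 11.2 cm², y = 27.6 cm, Ī = 2.38933 cm⁴.
Hole (subtracted): ⌀1.4, A = 1.53938 cm², y = 1.4 cm, Ī = 0.188574 cm⁴.
Centroid: ȳ = ΣA·y / ΣA = 8.25964 cm.
Transfer each piece to the centroidal x-axis using Ī + A·d² with d = y − 8.25964:
  bottom plate: d = -6.85964 cm → contributes +2671.65 cm⁴
  web plate: d = 6.54036 cm → contributes +2178.63 cm⁴
  top plate: d = 19.3404 cm → contributes +4191.74 cm⁴
  hole: d = -6.85964 cm → contributes −72.6237 cm⁴
Total I = 8969.4 cm⁴.

I_x ≈ 8969 cm⁴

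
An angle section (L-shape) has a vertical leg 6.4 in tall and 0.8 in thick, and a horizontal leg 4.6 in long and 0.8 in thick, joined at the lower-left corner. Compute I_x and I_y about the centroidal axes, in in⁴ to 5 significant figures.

Split into non-overlapping primitives; take the origin at the lower-left of the bounding box.
Vertical leg: 0.8 × 6.4, A = 5.12 in², y = 3.2 in, Ī = 17.47627 in⁴.
Horizontal leg (remainder): 3.8 × 0.8, A = 3.04 in², y = 0.4 in, Ī = 0.1621333 in⁴.
Centroid: ȳ = ΣA·y / ΣA = 2.156863 in.
Transfer each piece to the centroidal x-axis using Ī + A·d² with d = y − 2.156863:
  vertical leg: d = 1.043137 in → contributes +23.04752 in⁴
  horizontal leg (remainder): d = -1.756863 in → contributes +9.545296 in⁴
Total I = 32.59282 in⁴.
For the y-axis: x̄ = 1.256863 in.
Repeating about the centroidal y-axis gives I_y = 14.02162 in⁴.

I_x ≈ 32.593 in⁴, I_y ≈ 14.022 in⁴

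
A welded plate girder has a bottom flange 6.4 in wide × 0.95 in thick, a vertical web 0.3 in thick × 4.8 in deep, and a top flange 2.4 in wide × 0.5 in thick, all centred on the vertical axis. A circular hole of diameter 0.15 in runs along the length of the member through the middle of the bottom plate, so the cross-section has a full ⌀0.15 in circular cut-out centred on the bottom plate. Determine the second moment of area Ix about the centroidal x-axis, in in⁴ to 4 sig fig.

Ix ≈ 38.45 in⁴

Treat the section as a set of non-overlapping primitives; coordinates are from the bounding-box lower-left.
Bottom plate: 6.4 × 0.95, A = 6.08 in², y = 0.475 in, Ī = 0.457267 in⁴.
Web plate: 0.3 × 4.8, A = 1.44 in², y = 3.35 in, Ī = 2.7648 in⁴.
Top plate: 2.4 × 0.5, A = 1.2 in², y = 6 in, Ī = 0.025 in⁴.
Hole (subtracted): ⌀0.15, A = 0.0176715 in², y = 0.475 in, Ī = 0.0000248505 in⁴.
Centroid: ȳ = ΣA·y / ΣA = 1.7126 in.
Transfer each piece to the centroidal x-axis using Ī + A·d² with d = y − 1.7126:
  bottom plate: d = -1.2376 in → contributes +9.76972 in⁴
  web plate: d = 1.6374 in → contributes +6.62555 in⁴
  top plate: d = 4.2874 in → contributes +22.0832 in⁴
  hole: d = -1.2376 in → contributes −0.0270914 in⁴
Total I = 38.4513 in⁴.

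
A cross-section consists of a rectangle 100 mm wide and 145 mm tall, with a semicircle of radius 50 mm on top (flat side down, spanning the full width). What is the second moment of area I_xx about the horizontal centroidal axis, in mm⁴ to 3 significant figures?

I_xx ≈ 5.32 × 10⁷ mm⁴

Split into non-overlapping primitives; take the origin at the lower-left of the bounding box.
Rectangular body: 100 × 145, A = 14 500 mm², y = 72.5 mm, Ī = 25 405 208 mm⁴.
Semicircular cap: semicircle r = 50, A = 3 927 mm², y = 166.22 mm, Ī = 685 981 mm⁴.
Centroid: ȳ = ΣA·y / ΣA = 92.473 mm.
Transfer each piece to the horizontal centroidal axis using Ī + A·d² with d = y − 92.473:
  rectangular body: d = -19.973 mm → contributes +31 189 492 mm⁴
  semicircular cap: d = 73.748 mm → contributes +22 043 840 mm⁴
Total I = 53 233 332 mm⁴.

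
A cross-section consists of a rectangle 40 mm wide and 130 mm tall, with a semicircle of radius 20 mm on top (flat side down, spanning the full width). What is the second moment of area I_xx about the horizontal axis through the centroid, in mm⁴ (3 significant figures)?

Split into non-overlapping primitives; take the origin at the lower-left of the bounding box.
Rectangular body: 40 × 130, A = 5 200 mm², y = 65 mm, Ī = 7 323 333 mm⁴.
Semicircular cap: semicircle r = 20, A = 628.32 mm², y = 138.49 mm, Ī = 17 561 mm⁴.
Centroid: ȳ = ΣA·y / ΣA = 72.922 mm.
Transfer each piece to the horizontal axis through the centroid using Ī + A·d² with d = y − 72.922:
  rectangular body: d = -7.9224 mm → contributes +7 649 705 mm⁴
  semicircular cap: d = 65.566 mm → contributes +2 718 632 mm⁴
Total I = 10 368 337 mm⁴.

I_xx ≈ 1.04 × 10⁷ mm⁴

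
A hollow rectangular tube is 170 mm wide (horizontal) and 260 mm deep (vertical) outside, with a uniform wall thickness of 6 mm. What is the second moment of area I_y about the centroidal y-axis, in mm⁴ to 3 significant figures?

I_y ≈ 2.49 × 10⁷ mm⁴

Treat the section as a set of non-overlapping primitives; coordinates are from the bounding-box lower-left.
Outer rectangle: 170 × 260, A = 44 200 mm², x = 85 mm, Ī = 106 448 333 mm⁴.
Inner void (subtracted): 158 × 248, A = 39 184 mm², x = 85 mm, Ī = 81 515 781 mm⁴.
By symmetry the centroid is at mid-width, x̄ = 85 mm.
All pieces are centred on the centroidal y-axis, so I = ΣĪ (holes subtracted) = 24 932 552 mm⁴.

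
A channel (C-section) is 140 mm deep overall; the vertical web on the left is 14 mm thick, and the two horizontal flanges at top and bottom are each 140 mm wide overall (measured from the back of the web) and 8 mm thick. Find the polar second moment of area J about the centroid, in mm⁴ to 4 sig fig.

J ≈ 1.956 × 10⁷ mm⁴

Decompose the section into non-overlapping parts with the origin at the bottom-left of its bounding rectangle.
Web: 14 × 140, A = 1 960 mm², y = 70 mm, Ī = 3 201 333 mm⁴.
Top flange (beyond web): 126 × 8, A = 1 008 mm², y = 136 mm, Ī = 5 376 mm⁴.
Bottom flange (beyond web): 126 × 8, A = 1 008 mm², y = 4 mm, Ī = 5 376 mm⁴.
By symmetry the centroid is at mid-height, ȳ = 70 mm.
Transfer each piece to the centroidal x-axis using Ī + A·d² with d = y − 70:
  web: d = 0 mm → contributes +3 201 333 mm⁴
  top flange (beyond web): d = 66 mm → contributes +4 396 224 mm⁴
  bottom flange (beyond web): d = -66 mm → contributes +4 396 224 mm⁴
Total I = 11 993 781 mm⁴.
For the y-axis: x̄ = 42.493 mm.
Repeating about the centroidal y-axis gives I_y = 7 568 815 mm⁴.
Polar second moment: J = I_x + I_y = 19 562 596 mm⁴.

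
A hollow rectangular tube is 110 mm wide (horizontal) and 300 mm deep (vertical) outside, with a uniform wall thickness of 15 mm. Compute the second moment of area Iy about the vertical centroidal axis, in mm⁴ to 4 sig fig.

Iy ≈ 2.176 × 10⁷ mm⁴

Break the section into simple shapes (no overlaps), measuring from the bottom-left corner of the bounding box.
Outer rectangle: 110 × 300, A = 33 000 mm², x = 55 mm, Ī = 33 275 000 mm⁴.
Inner void (subtracted): 80 × 270, A = 21 600 mm², x = 55 mm, Ī = 11 520 000 mm⁴.
By symmetry the centroid is at mid-width, x̄ = 55 mm.
All pieces are centred on the vertical centroidal axis, so I = ΣĪ (holes subtracted) = 21 755 000 mm⁴.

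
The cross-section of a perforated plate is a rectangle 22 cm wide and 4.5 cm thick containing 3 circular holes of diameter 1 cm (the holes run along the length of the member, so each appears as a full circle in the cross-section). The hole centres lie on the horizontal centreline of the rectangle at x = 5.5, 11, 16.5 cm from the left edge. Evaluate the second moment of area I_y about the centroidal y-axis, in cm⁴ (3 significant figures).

I_y ≈ 3950 cm⁴

Treat the section as a set of non-overlapping primitives; coordinates are from the bounding-box lower-left.
Plate: 22 × 4.5, A = 99 cm², x = 11 cm, Ī = 3 993 cm⁴.
Hole 1 (subtracted): ⌀1, A = 0.7854 cm², x = 5.5 cm, Ī = 0.049087 cm⁴.
Hole 2 (subtracted): ⌀1, A = 0.7854 cm², x = 11 cm, Ī = 0.049087 cm⁴.
Hole 3 (subtracted): ⌀1, A = 0.7854 cm², x = 16.5 cm, Ī = 0.049087 cm⁴.
By symmetry the centroid is at mid-width, x̄ = 11 cm.
Transfer each piece to the centroidal y-axis using Ī + A·d² with d = x − 11:
  plate: d = 0 cm → contributes +3 993 cm⁴
  hole 1: d = -5.5 cm → contributes −23.807 cm⁴
  hole 2: d = 0 cm → contributes −0.049087 cm⁴
  hole 3: d = 5.5 cm → contributes −23.807 cm⁴
Total I = 3945.3 cm⁴.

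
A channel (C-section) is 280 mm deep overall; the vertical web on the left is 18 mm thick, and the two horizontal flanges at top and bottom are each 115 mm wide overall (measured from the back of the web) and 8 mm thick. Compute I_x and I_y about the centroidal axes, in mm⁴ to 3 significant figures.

I_x ≈ 6.16 × 10⁷ mm⁴, I_y ≈ 5.28 × 10⁶ mm⁴

Split into non-overlapping primitives; take the origin at the lower-left of the bounding box.
Web: 18 × 280, A = 5 040 mm², y = 140 mm, Ī = 32 928 000 mm⁴.
Top flange (beyond web): 97 × 8, A = 776 mm², y = 276 mm, Ī = 4138.7 mm⁴.
Bottom flange (beyond web): 97 × 8, A = 776 mm², y = 4 mm, Ī = 4138.7 mm⁴.
By symmetry the centroid is at mid-height, ȳ = 140 mm.
Transfer each piece to the centroidal x-axis using Ī + A·d² with d = y − 140:
  web: d = 0 mm → contributes +32 928 000 mm⁴
  top flange (beyond web): d = 136 mm → contributes +14 357 035 mm⁴
  bottom flange (beyond web): d = -136 mm → contributes +14 357 035 mm⁴
Total I = 61 642 069 mm⁴.
For the y-axis: x̄ = 22.538 mm.
Repeating about the centroidal y-axis gives I_y = 5 276 180 mm⁴.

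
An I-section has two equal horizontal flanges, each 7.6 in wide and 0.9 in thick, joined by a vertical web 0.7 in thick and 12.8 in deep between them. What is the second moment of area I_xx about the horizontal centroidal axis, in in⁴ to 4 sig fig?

I_xx ≈ 765.2 in⁴

Split into non-overlapping primitives; take the origin at the lower-left of the bounding box.
Bottom flange: 7.6 × 0.9, A = 6.84 in², y = 0.45 in, Ī = 0.4617 in⁴.
Web: 0.7 × 12.8, A = 8.96 in², y = 7.3 in, Ī = 122.334 in⁴.
Top flange: 7.6 × 0.9, A = 6.84 in², y = 14.15 in, Ī = 0.4617 in⁴.
By symmetry the centroid is at mid-height, ȳ = 7.3 in.
Transfer each piece to the horizontal centroidal axis using Ī + A·d² with d = y − 7.3:
  bottom flange: d = -6.85 in → contributes +321.412 in⁴
  web: d = 0 in → contributes +122.334 in⁴
  top flange: d = 6.85 in → contributes +321.412 in⁴
Total I = 765.157 in⁴.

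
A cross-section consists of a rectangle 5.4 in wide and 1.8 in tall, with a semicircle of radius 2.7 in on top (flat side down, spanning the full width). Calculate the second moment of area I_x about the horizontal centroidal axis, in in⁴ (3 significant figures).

Split into non-overlapping primitives; take the origin at the lower-left of the bounding box.
Rectangular body: 5.4 × 1.8, A = 9.72 in², y = 0.9 in, Ī = 2.6244 in⁴.
Semicircular cap: semicircle r = 2.7, A = 11.451 in², y = 2.9459 in, Ī = 5.8329 in⁴.
Centroid: ȳ = ΣA·y / ΣA = 2.0066 in.
Transfer each piece to the horizontal centroidal axis using Ī + A·d² with d = y − 2.0066:
  rectangular body: d = -1.1066 in → contributes +14.527 in⁴
  semicircular cap: d = 0.93931 in → contributes +15.936 in⁴
Total I = 30.464 in⁴.

I_x ≈ 30.5 in⁴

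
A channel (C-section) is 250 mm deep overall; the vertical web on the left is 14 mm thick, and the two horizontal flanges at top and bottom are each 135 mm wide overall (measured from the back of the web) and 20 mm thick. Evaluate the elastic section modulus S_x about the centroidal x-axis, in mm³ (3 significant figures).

Treat the section as a set of non-overlapping primitives; coordinates are from the bounding-box lower-left.
Web: 14 × 250, A = 3 500 mm², y = 125 mm, Ī = 18 229 167 mm⁴.
Top flange (beyond web): 121 × 20, A = 2 420 mm², y = 240 mm, Ī = 80 667 mm⁴.
Bottom flange (beyond web): 121 × 20, A = 2 420 mm², y = 10 mm, Ī = 80 667 mm⁴.
By symmetry the centroid is at mid-height, ȳ = 125 mm.
Transfer each piece to the centroidal x-axis using Ī + A·d² with d = y − 125:
  web: d = 0 mm → contributes +18 229 167 mm⁴
  top flange (beyond web): d = 115 mm → contributes +32 085 167 mm⁴
  bottom flange (beyond web): d = -115 mm → contributes +32 085 167 mm⁴
Total I = 82 399 500 mm⁴.
Extreme fibre distance c = 125 mm; S = I/c = 659 196 mm³.

S_x ≈ 6.59 × 10⁵ mm³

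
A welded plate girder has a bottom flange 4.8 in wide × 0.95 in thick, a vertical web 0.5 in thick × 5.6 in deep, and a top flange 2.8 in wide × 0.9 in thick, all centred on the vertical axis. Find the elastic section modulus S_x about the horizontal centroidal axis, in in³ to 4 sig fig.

Split into non-overlapping primitives; take the origin at the lower-left of the bounding box.
Bottom plate: 4.8 × 0.95, A = 4.56 in², y = 0.475 in, Ī = 0.34295 in⁴.
Web plate: 0.5 × 5.6, A = 2.8 in², y = 3.75 in, Ī = 7.31733 in⁴.
Top plate: 2.8 × 0.9, A = 2.52 in², y = 7 in, Ī = 0.1701 in⁴.
Centroid: ȳ = ΣA·y / ΣA = 3.06741 in.
Transfer each piece to the horizontal centroidal axis using Ī + A·d² with d = y − 3.06741:
  bottom plate: d = -2.59241 in → contributes +30.9888 in⁴
  web plate: d = 0.682591 in → contributes +8.62194 in⁴
  top plate: d = 3.93259 in → contributes +39.1426 in⁴
Total I = 78.7533 in⁴.
Extreme fibre distance c = 4.38259 in; S = I/c = 17.9696 in³.

S_x ≈ 17.97 in³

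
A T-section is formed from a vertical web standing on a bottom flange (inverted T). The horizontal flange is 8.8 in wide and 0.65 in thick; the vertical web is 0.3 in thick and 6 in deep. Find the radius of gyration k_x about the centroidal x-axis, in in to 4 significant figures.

Break the section into simple shapes (no overlaps), measuring from the bottom-left corner of the bounding box.
Flange: 8.8 × 0.65, A = 5.72 in², y = 0.325 in, Ī = 0.201392 in⁴.
Web: 0.3 × 6, A = 1.8 in², y = 3.65 in, Ī = 5.4 in⁴.
Centroid: ȳ = ΣA·y / ΣA = 1.12088 in.
Transfer each piece to the centroidal x-axis using Ī + A·d² with d = y − 1.12088:
  flange: d = -0.795878 in → contributes +3.82456 in⁴
  web: d = 2.52912 in → contributes +16.9136 in⁴
Total I = 20.7382 in⁴.
Radius of gyration: k = √(I/A) = √(20.7382 / 7.52) = 1.66064 in.

k_x ≈ 1.661 in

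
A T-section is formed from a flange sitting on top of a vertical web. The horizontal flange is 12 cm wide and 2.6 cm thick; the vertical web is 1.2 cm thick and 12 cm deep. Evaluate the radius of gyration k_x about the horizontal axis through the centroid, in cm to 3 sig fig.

Break the section into simple shapes (no overlaps), measuring from the bottom-left corner of the bounding box.
Flange: 12 × 2.6, A = 31.2 cm², y = 13.3 cm, Ī = 17.576 cm⁴.
Web: 1.2 × 12, A = 14.4 cm², y = 6 cm, Ī = 172.8 cm⁴.
Centroid: ȳ = ΣA·y / ΣA = 10.995 cm.
Transfer each piece to the horizontal axis through the centroid using Ī + A·d² with d = y − 10.995:
  flange: d = 2.3053 cm → contributes +183.38 cm⁴
  web: d = -4.9947 cm → contributes +532.04 cm⁴
Total I = 715.42 cm⁴.
Radius of gyration: k = √(I/A) = √(715.42 / 45.6) = 3.9609 cm.

k_x ≈ 3.96 cm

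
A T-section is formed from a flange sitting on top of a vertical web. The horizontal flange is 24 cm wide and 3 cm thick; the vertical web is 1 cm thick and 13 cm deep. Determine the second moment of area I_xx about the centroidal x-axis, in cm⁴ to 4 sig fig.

Treat the section as a set of non-overlapping primitives; coordinates are from the bounding-box lower-left.
Flange: 24 × 3, A = 72 cm², y = 14.5 cm, Ī = 54 cm⁴.
Web: 1 × 13, A = 13 cm², y = 6.5 cm, Ī = 183.083 cm⁴.
Centroid: ȳ = ΣA·y / ΣA = 13.2765 cm.
Transfer each piece to the centroidal x-axis using Ī + A·d² with d = y − 13.2765:
  flange: d = 1.22353 cm → contributes +161.786 cm⁴
  web: d = -6.77647 cm → contributes +780.051 cm⁴
Total I = 941.836 cm⁴.

I_xx ≈ 941.8 cm⁴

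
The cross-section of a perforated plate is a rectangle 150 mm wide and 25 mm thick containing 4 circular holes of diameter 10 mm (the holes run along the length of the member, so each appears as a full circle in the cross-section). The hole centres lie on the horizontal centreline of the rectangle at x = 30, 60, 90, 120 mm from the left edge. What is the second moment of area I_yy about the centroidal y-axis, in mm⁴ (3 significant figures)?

I_yy ≈ 6.68 × 10⁶ mm⁴

Break the section into simple shapes (no overlaps), measuring from the bottom-left corner of the bounding box.
Plate: 150 × 25, A = 3 750 mm², x = 75 mm, Ī = 7 031 250 mm⁴.
Hole 1 (subtracted): ⌀10, A = 78.54 mm², x = 30 mm, Ī = 490.87 mm⁴.
Hole 2 (subtracted): ⌀10, A = 78.54 mm², x = 60 mm, Ī = 490.87 mm⁴.
Hole 3 (subtracted): ⌀10, A = 78.54 mm², x = 90 mm, Ī = 490.87 mm⁴.
Hole 4 (subtracted): ⌀10, A = 78.54 mm², x = 120 mm, Ī = 490.87 mm⁴.
By symmetry the centroid is at mid-width, x̄ = 75 mm.
Transfer each piece to the centroidal y-axis using Ī + A·d² with d = x − 75:
  plate: d = 0 mm → contributes +7 031 250 mm⁴
  hole 1: d = -45 mm → contributes −159 534 mm⁴
  hole 2: d = -15 mm → contributes −18 162 mm⁴
  hole 3: d = 15 mm → contributes −18 162 mm⁴
  hole 4: d = 45 mm → contributes −159 534 mm⁴
Total I = 6 675 857 mm⁴.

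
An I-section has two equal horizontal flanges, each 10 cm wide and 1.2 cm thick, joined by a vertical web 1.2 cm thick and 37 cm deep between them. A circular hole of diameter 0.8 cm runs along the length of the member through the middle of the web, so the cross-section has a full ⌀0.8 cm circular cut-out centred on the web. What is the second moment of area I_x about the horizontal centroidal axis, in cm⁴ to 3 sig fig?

I_x ≈ 1.38 × 10⁴ cm⁴

Break the section into simple shapes (no overlaps), measuring from the bottom-left corner of the bounding box.
Bottom flange: 10 × 1.2, A = 12 cm², y = 0.6 cm, Ī = 1.44 cm⁴.
Web: 1.2 × 37, A = 44.4 cm², y = 19.7 cm, Ī = 5065.3 cm⁴.
Top flange: 10 × 1.2, A = 12 cm², y = 38.8 cm, Ī = 1.44 cm⁴.
Hole (subtracted): ⌀0.8, A = 0.50265 cm², y = 19.7 cm, Ī = 0.020106 cm⁴.
By symmetry the centroid is at mid-height, ȳ = 19.7 cm.
Transfer each piece to the horizontal centroidal axis using Ī + A·d² with d = y − 19.7:
  bottom flange: d = -19.1 cm → contributes +4379.2 cm⁴
  web: d = 0 cm → contributes +5065.3 cm⁴
  top flange: d = 19.1 cm → contributes +4379.2 cm⁴
  hole: d = 0 cm → contributes −0.020106 cm⁴
Total I = 13 824 cm⁴.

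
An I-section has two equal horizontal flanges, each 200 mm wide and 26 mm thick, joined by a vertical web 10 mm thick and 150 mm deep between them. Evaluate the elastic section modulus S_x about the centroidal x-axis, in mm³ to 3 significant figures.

S_x ≈ 8.31 × 10⁵ mm³

Treat the section as a set of non-overlapping primitives; coordinates are from the bounding-box lower-left.
Bottom flange: 200 × 26, A = 5 200 mm², y = 13 mm, Ī = 292 933 mm⁴.
Web: 10 × 150, A = 1 500 mm², y = 101 mm, Ī = 2 812 500 mm⁴.
Top flange: 200 × 26, A = 5 200 mm², y = 189 mm, Ī = 292 933 mm⁴.
By symmetry the centroid is at mid-height, ȳ = 101 mm.
Transfer each piece to the centroidal x-axis using Ī + A·d² with d = y − 101:
  bottom flange: d = -88 mm → contributes +40 561 733 mm⁴
  web: d = 0 mm → contributes +2 812 500 mm⁴
  top flange: d = 88 mm → contributes +40 561 733 mm⁴
Total I = 83 935 967 mm⁴.
Extreme fibre distance c = 101 mm; S = I/c = 831 049 mm³.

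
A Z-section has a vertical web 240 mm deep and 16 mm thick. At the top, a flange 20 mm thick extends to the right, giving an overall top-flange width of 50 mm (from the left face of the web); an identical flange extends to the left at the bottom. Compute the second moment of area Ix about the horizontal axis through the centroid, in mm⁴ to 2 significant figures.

Ix ≈ 3.5 × 10⁷ mm⁴

Break the section into simple shapes (no overlaps), measuring from the bottom-left corner of the bounding box.
Web: 16 × 240, A = 3 840 mm², y = 120 mm, Ī = 18 432 000 mm⁴.
Top flange (beyond web): 34 × 20, A = 680 mm², y = 230 mm, Ī = 22 667 mm⁴.
Bottom flange (beyond web): 34 × 20, A = 680 mm², y = 10 mm, Ī = 22 667 mm⁴.
Centroid: ȳ = ΣA·y / ΣA = 120 mm.
Transfer each piece to the horizontal axis through the centroid using Ī + A·d² with d = y − 120:
  web: d = 0 mm → contributes +18 432 000 mm⁴
  top flange (beyond web): d = 110 mm → contributes +8 250 667 mm⁴
  bottom flange (beyond web): d = -110 mm → contributes +8 250 667 mm⁴
Total I = 34 933 333 mm⁴.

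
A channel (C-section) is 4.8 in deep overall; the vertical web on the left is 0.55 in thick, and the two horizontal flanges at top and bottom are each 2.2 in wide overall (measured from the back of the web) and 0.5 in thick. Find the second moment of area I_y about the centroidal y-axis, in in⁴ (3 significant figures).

Treat the section as a set of non-overlapping primitives; coordinates are from the bounding-box lower-left.
Web: 0.55 × 4.8, A = 2.64 in², x = 0.275 in, Ī = 0.06655 in⁴.
Top flange (beyond web): 1.65 × 0.5, A = 0.825 in², x = 1.375 in, Ī = 0.18717 in⁴.
Bottom flange (beyond web): 1.65 × 0.5, A = 0.825 in², x = 1.375 in, Ī = 0.18717 in⁴.
Centroid: x̄ = ΣA·x / ΣA = 0.69808 in.
Transfer each piece to the centroidal y-axis using Ī + A·d² with d = x − 0.69808:
  web: d = -0.42308 in → contributes +0.53909 in⁴
  top flange (beyond web): d = 0.67692 in → contributes +0.56521 in⁴
  bottom flange (beyond web): d = 0.67692 in → contributes +0.56521 in⁴
Total I = 1.6695 in⁴.

I_y ≈ 1.67 in⁴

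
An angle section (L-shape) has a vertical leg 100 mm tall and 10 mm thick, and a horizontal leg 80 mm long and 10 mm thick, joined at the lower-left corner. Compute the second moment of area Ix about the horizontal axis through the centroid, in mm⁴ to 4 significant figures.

Ix ≈ 1.673 × 10⁶ mm⁴

Split into non-overlapping primitives; take the origin at the lower-left of the bounding box.
Vertical leg: 10 × 100, A = 1 000 mm², y = 50 mm, Ī = 833 333 mm⁴.
Horizontal leg (remainder): 70 × 10, A = 700 mm², y = 5 mm, Ī = 5833.33 mm⁴.
Centroid: ȳ = ΣA·y / ΣA = 31.4706 mm.
Transfer each piece to the horizontal axis through the centroid using Ī + A·d² with d = y − 31.4706:
  vertical leg: d = 18.5294 mm → contributes +1 176 672 mm⁴
  horizontal leg (remainder): d = -26.4706 mm → contributes +496 318 mm⁴
Total I = 1 672 990 mm⁴.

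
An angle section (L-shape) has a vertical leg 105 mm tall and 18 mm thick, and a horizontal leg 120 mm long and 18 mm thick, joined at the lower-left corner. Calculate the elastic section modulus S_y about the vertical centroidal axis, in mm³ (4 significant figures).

S_y ≈ 6.134 × 10⁴ mm³

Split into non-overlapping primitives; take the origin at the lower-left of the bounding box.
Vertical leg: 18 × 105, A = 1 890 mm², x = 9 mm, Ī = 51 030 mm⁴.
Horizontal leg (remainder): 102 × 18, A = 1 836 mm², x = 69 mm, Ī = 1 591 812 mm⁴.
Centroid: x̄ = ΣA·x / ΣA = 38.5652 mm.
Transfer each piece to the vertical centroidal axis using Ī + A·d² with d = x − 38.5652:
  vertical leg: d = -29.5652 mm → contributes +1 703 083 mm⁴
  horizontal leg (remainder): d = 30.4348 mm → contributes +3 292 455 mm⁴
Total I = 4 995 538 mm⁴.
Extreme fibre distance c = 81.4348 mm; S = I/c = 61 344 mm³.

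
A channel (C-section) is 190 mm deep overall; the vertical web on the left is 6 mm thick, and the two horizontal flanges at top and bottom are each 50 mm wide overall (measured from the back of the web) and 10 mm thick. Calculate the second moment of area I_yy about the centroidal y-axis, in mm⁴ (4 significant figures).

Split into non-overlapping primitives; take the origin at the lower-left of the bounding box.
Web: 6 × 190, A = 1 140 mm², x = 3 mm, Ī = 3 420 mm⁴.
Top flange (beyond web): 44 × 10, A = 440 mm², x = 28 mm, Ī = 70986.7 mm⁴.
Bottom flange (beyond web): 44 × 10, A = 440 mm², x = 28 mm, Ī = 70986.7 mm⁴.
Centroid: x̄ = ΣA·x / ΣA = 13.8911 mm.
Transfer each piece to the centroidal y-axis using Ī + A·d² with d = x − 13.8911:
  web: d = -10.8911 mm → contributes +138 642 mm⁴
  top flange (beyond web): d = 14.1089 mm → contributes +158 574 mm⁴
  bottom flange (beyond web): d = 14.1089 mm → contributes +158 574 mm⁴
Total I = 455 789 mm⁴.

I_yy ≈ 4.558 × 10⁵ mm⁴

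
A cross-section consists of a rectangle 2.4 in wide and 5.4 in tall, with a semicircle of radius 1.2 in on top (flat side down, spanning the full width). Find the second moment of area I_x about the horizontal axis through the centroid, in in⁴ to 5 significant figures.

Treat the section as a set of non-overlapping primitives; coordinates are from the bounding-box lower-left.
Rectangular body: 2.4 × 5.4, A = 12.96 in², y = 2.7 in, Ī = 31.4928 in⁴.
Semicircular cap: semicircle r = 1.2, A = 2.261947 in², y = 5.909296 in, Ī = 0.227592 in⁴.
Centroid: ȳ = ΣA·y / ΣA = 3.176894 in.
Transfer each piece to the horizontal axis through the centroid using Ī + A·d² with d = y − 3.176894:
  rectangular body: d = -0.4768941 in → contributes +34.44027 in⁴
  semicircular cap: d = 2.732402 in → contributes +17.11533 in⁴
Total I = 51.5556 in⁴.

I_x ≈ 51.556 in⁴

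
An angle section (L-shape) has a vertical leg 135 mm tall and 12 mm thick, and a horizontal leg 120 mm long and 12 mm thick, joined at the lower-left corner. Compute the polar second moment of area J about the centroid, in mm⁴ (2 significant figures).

Break the section into simple shapes (no overlaps), measuring from the bottom-left corner of the bounding box.
Vertical leg: 12 × 135, A = 1 620 mm², y = 67.5 mm, Ī = 2 460 375 mm⁴.
Horizontal leg (remainder): 108 × 12, A = 1 296 mm², y = 6 mm, Ī = 15 552 mm⁴.
Centroid: ȳ = ΣA·y / ΣA = 40.17 mm.
Transfer each piece to the centroidal x-axis using Ī + A·d² with d = y − 40.17:
  vertical leg: d = 27.33 mm → contributes +3 670 695 mm⁴
  horizontal leg (remainder): d = -34.17 mm → contributes +1 528 452 mm⁴
Total I = 5 199 147 mm⁴.
For the y-axis: x̄ = 32.67 mm.
Repeating about the centroidal y-axis gives I_y = 3 871 152 mm⁴.
Polar second moment: J = I_x + I_y = 9 070 299 mm⁴.

J ≈ 9.1 × 10⁶ mm⁴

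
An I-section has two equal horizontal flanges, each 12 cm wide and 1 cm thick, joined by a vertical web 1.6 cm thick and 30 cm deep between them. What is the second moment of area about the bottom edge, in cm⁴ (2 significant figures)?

Treat the section as a set of non-overlapping primitives; coordinates are from the bounding-box lower-left.
Bottom flange: 12 × 1, A = 12 cm², y = 0.5 cm, Ī = 1 cm⁴.
Web: 1.6 × 30, A = 48 cm², y = 16 cm, Ī = 3 600 cm⁴.
Top flange: 12 × 1, A = 12 cm², y = 31.5 cm, Ī = 1 cm⁴.
Transfer each piece to the base of the section using Ī + A·d² with d = y − 0:
  bottom flange: d = 0.5 cm → contributes +4 cm⁴
  web: d = 16 cm → contributes +15 888 cm⁴
  top flange: d = 31.5 cm → contributes +11 908 cm⁴
Total I = 27 800 cm⁴.

I_base ≈ 2.8 × 10⁴ cm⁴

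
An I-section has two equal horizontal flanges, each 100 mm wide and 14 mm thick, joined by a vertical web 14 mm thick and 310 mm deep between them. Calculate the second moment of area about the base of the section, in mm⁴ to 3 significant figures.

I_base ≈ 3.12 × 10⁸ mm⁴

Treat the section as a set of non-overlapping primitives; coordinates are from the bounding-box lower-left.
Bottom flange: 100 × 14, A = 1 400 mm², y = 7 mm, Ī = 22 867 mm⁴.
Web: 14 × 310, A = 4 340 mm², y = 169 mm, Ī = 34 756 167 mm⁴.
Top flange: 100 × 14, A = 1 400 mm², y = 331 mm, Ī = 22 867 mm⁴.
Transfer each piece to a horizontal axis along the bottom face using Ī + A·d² with d = y − 0:
  bottom flange: d = 7 mm → contributes +91 467 mm⁴
  web: d = 169 mm → contributes +158 710 907 mm⁴
  top flange: d = 331 mm → contributes +153 408 267 mm⁴
Total I = 312 210 640 mm⁴.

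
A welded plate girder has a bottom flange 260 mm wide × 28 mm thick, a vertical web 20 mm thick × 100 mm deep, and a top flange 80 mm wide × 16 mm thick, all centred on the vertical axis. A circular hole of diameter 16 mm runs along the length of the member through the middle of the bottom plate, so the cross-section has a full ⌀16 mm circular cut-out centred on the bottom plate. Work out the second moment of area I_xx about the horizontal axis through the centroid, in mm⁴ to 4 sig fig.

Decompose the section into non-overlapping parts with the origin at the bottom-left of its bounding rectangle.
Bottom plate: 260 × 28, A = 7 280 mm², y = 14 mm, Ī = 475 627 mm⁴.
Web plate: 20 × 100, A = 2 000 mm², y = 78 mm, Ī = 1 666 667 mm⁴.
Top plate: 80 × 16, A = 1 280 mm², y = 136 mm, Ī = 27306.7 mm⁴.
Hole (subtracted): ⌀16, A = 201.062 mm², y = 14 mm, Ī = 3216.99 mm⁴.
Centroid: ȳ = ΣA·y / ΣA = 41.4314 mm.
Transfer each piece to the horizontal axis through the centroid using Ī + A·d² with d = y − 41.4314:
  bottom plate: d = -27.4314 mm → contributes +5 953 687 mm⁴
  web plate: d = 36.5686 mm → contributes +4 341 194 mm⁴
  top plate: d = 94.5686 mm → contributes +11 474 632 mm⁴
  hole: d = -27.4314 mm → contributes −154 512 mm⁴
Total I = 21 615 001 mm⁴.

I_xx ≈ 2.162 × 10⁷ mm⁴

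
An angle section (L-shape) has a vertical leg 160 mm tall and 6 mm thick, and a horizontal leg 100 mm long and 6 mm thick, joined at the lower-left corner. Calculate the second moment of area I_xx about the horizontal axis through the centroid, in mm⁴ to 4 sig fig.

Split into non-overlapping primitives; take the origin at the lower-left of the bounding box.
Vertical leg: 6 × 160, A = 960 mm², y = 80 mm, Ī = 2 048 000 mm⁴.
Horizontal leg (remainder): 94 × 6, A = 564 mm², y = 3 mm, Ī = 1 692 mm⁴.
Centroid: ȳ = ΣA·y / ΣA = 51.5039 mm.
Transfer each piece to the horizontal axis through the centroid using Ī + A·d² with d = y − 51.5039:
  vertical leg: d = 28.4961 mm → contributes +2 827 545 mm⁴
  horizontal leg (remainder): d = -48.5039 mm → contributes +1 328 576 mm⁴
Total I = 4 156 121 mm⁴.

I_xx ≈ 4.156 × 10⁶ mm⁴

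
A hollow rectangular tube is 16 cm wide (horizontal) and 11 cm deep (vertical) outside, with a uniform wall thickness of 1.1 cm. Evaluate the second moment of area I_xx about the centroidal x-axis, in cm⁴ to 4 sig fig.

I_xx ≈ 991.0 cm⁴

Break the section into simple shapes (no overlaps), measuring from the bottom-left corner of the bounding box.
Outer rectangle: 16 × 11, A = 176 cm², y = 5.5 cm, Ī = 1774.67 cm⁴.
Inner void (subtracted): 13.8 × 8.8, A = 121.44 cm², y = 5.5 cm, Ī = 783.693 cm⁴.
By symmetry the centroid is at mid-height, ȳ = 5.5 cm.
All pieces are centred on the centroidal x-axis, so I = ΣĪ (holes subtracted) = 990.974 cm⁴.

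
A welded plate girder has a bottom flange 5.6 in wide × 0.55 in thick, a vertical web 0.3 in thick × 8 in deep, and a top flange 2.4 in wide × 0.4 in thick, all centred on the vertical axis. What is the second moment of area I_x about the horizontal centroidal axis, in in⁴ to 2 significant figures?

I_x ≈ 73 in⁴

Treat the section as a set of non-overlapping primitives; coordinates are from the bounding-box lower-left.
Bottom plate: 5.6 × 0.55, A = 3.08 in², y = 0.275 in, Ī = 0.07764 in⁴.
Web plate: 0.3 × 8, A = 2.4 in², y = 4.55 in, Ī = 12.8 in⁴.
Top plate: 2.4 × 0.4, A = 0.96 in², y = 8.75 in, Ī = 0.0128 in⁴.
Centroid: ȳ = ΣA·y / ΣA = 3.132 in.
Transfer each piece to the horizontal centroidal axis using Ī + A·d² with d = y − 3.132:
  bottom plate: d = -2.857 in → contributes +25.21 in⁴
  web plate: d = 1.418 in → contributes +17.63 in⁴
  top plate: d = 5.618 in → contributes +30.32 in⁴
Total I = 73.16 in⁴.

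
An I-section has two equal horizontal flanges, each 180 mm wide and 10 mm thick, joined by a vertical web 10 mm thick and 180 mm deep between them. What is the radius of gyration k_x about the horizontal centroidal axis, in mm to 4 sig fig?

Decompose the section into non-overlapping parts with the origin at the bottom-left of its bounding rectangle.
Bottom flange: 180 × 10, A = 1 800 mm², y = 5 mm, Ī = 15 000 mm⁴.
Web: 10 × 180, A = 1 800 mm², y = 100 mm, Ī = 4 860 000 mm⁴.
Top flange: 180 × 10, A = 1 800 mm², y = 195 mm, Ī = 15 000 mm⁴.
By symmetry the centroid is at mid-height, ȳ = 100 mm.
Transfer each piece to the horizontal centroidal axis using Ī + A·d² with d = y − 100:
  bottom flange: d = -95 mm → contributes +16 260 000 mm⁴
  web: d = 0 mm → contributes +4 860 000 mm⁴
  top flange: d = 95 mm → contributes +16 260 000 mm⁴
Total I = 37 380 000 mm⁴.
Radius of gyration: k = √(I/A) = √(37 380 000 / 5 400) = 83.1999 mm.

k_x ≈ 83.20 mm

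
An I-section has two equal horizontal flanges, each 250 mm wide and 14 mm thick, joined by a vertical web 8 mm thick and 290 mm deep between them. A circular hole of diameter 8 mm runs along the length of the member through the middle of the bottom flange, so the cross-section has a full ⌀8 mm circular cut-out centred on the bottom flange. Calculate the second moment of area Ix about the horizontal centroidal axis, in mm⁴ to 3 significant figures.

Break the section into simple shapes (no overlaps), measuring from the bottom-left corner of the bounding box.
Bottom flange: 250 × 14, A = 3 500 mm², y = 7 mm, Ī = 57 167 mm⁴.
Web: 8 × 290, A = 2 320 mm², y = 159 mm, Ī = 16 259 333 mm⁴.
Top flange: 250 × 14, A = 3 500 mm², y = 311 mm, Ī = 57 167 mm⁴.
Hole (subtracted): ⌀8, A = 50.265 mm², y = 7 mm, Ī = 201.06 mm⁴.
Centroid: ȳ = ΣA·y / ΣA = 159.82 mm.
Transfer each piece to the horizontal centroidal axis using Ī + A·d² with d = y − 159.82:
  bottom flange: d = -152.82 mm → contributes +81 800 521 mm⁴
  web: d = -0.82423 mm → contributes +16 260 909 mm⁴
  top flange: d = 151.18 mm → contributes +80 046 568 mm⁴
  hole: d = -152.82 mm → contributes −1 174 164 mm⁴
Total I = 176 933 835 mm⁴.

Ix ≈ 1.77 × 10⁸ mm⁴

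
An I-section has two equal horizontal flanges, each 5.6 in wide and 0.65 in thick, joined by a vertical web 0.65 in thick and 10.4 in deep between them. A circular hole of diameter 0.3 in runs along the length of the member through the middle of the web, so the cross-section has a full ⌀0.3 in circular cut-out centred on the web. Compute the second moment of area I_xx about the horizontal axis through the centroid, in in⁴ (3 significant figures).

I_xx ≈ 283 in⁴

Split into non-overlapping primitives; take the origin at the lower-left of the bounding box.
Bottom flange: 5.6 × 0.65, A = 3.64 in², y = 0.325 in, Ī = 0.12816 in⁴.
Web: 0.65 × 10.4, A = 6.76 in², y = 5.85 in, Ī = 60.93 in⁴.
Top flange: 5.6 × 0.65, A = 3.64 in², y = 11.375 in, Ī = 0.12816 in⁴.
Hole (subtracted): ⌀0.3, A = 0.070686 in², y = 5.85 in, Ī = 0.00039761 in⁴.
By symmetry the centroid is at mid-height, ȳ = 5.85 in.
Transfer each piece to the horizontal axis through the centroid using Ī + A·d² with d = y − 5.85:
  bottom flange: d = -5.525 in → contributes +111.24 in⁴
  web: d = 0 in → contributes +60.93 in⁴
  top flange: d = 5.525 in → contributes +111.24 in⁴
  hole: d = 0 in → contributes −0.00039761 in⁴
Total I = 283.41 in⁴.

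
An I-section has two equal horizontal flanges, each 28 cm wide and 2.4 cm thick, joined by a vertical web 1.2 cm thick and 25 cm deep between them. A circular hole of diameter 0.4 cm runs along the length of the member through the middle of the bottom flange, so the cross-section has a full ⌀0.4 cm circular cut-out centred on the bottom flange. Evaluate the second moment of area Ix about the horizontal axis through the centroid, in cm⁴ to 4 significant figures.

Split into non-overlapping primitives; take the origin at the lower-left of the bounding box.
Bottom flange: 28 × 2.4, A = 67.2 cm², y = 1.2 cm, Ī = 32.256 cm⁴.
Web: 1.2 × 25, A = 30 cm², y = 14.9 cm, Ī = 1562.5 cm⁴.
Top flange: 28 × 2.4, A = 67.2 cm², y = 28.6 cm, Ī = 32.256 cm⁴.
Hole (subtracted): ⌀0.4, A = 0.125664 cm², y = 1.2 cm, Ī = 0.00125664 cm⁴.
Centroid: ȳ = ΣA·y / ΣA = 14.9105 cm.
Transfer each piece to the horizontal axis through the centroid using Ī + A·d² with d = y − 14.9105:
  bottom flange: d = -13.7105 cm → contributes +12664.3 cm⁴
  web: d = -0.01048 cm → contributes +1562.5 cm⁴
  top flange: d = 13.6895 cm → contributes +12625.7 cm⁴
  hole: d = -13.7105 cm → contributes −23.6232 cm⁴
Total I = 26828.9 cm⁴.

Ix ≈ 2.683 × 10⁴ cm⁴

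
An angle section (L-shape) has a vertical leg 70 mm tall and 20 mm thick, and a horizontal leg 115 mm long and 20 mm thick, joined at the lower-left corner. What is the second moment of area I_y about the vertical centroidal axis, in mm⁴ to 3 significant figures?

I_y ≈ 4.14 × 10⁶ mm⁴

Break the section into simple shapes (no overlaps), measuring from the bottom-left corner of the bounding box.
Vertical leg: 20 × 70, A = 1 400 mm², x = 10 mm, Ī = 46 667 mm⁴.
Horizontal leg (remainder): 95 × 20, A = 1 900 mm², x = 67.5 mm, Ī = 1 428 958 mm⁴.
Centroid: x̄ = ΣA·x / ΣA = 43.106 mm.
Transfer each piece to the vertical centroidal axis using Ī + A·d² with d = x − 43.106:
  vertical leg: d = -33.106 mm → contributes +1 581 082 mm⁴
  horizontal leg (remainder): d = 24.394 mm → contributes +2 559 580 mm⁴
Total I = 4 140 663 mm⁴.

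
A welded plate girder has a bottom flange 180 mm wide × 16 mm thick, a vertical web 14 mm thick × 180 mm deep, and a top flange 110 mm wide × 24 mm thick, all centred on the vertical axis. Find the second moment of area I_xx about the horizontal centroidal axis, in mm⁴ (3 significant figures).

I_xx ≈ 6.21 × 10⁷ mm⁴

Treat the section as a set of non-overlapping primitives; coordinates are from the bounding-box lower-left.
Bottom plate: 180 × 16, A = 2 880 mm², y = 8 mm, Ī = 61 440 mm⁴.
Web plate: 14 × 180, A = 2 520 mm², y = 106 mm, Ī = 6 804 000 mm⁴.
Top plate: 110 × 24, A = 2 640 mm², y = 208 mm, Ī = 126 720 mm⁴.
Centroid: ȳ = ΣA·y / ΣA = 104.39 mm.
Transfer each piece to the horizontal centroidal axis using Ī + A·d² with d = y − 104.39:
  bottom plate: d = -96.388 mm → contributes +26 818 535 mm⁴
  web plate: d = 1.6119 mm → contributes +6 810 548 mm⁴
  top plate: d = 103.61 mm → contributes +28 468 266 mm⁴
Total I = 62 097 349 mm⁴.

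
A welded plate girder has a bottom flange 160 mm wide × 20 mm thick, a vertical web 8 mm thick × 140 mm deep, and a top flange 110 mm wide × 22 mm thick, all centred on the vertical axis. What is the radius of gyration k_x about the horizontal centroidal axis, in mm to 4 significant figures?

k_x ≈ 74.95 mm

Break the section into simple shapes (no overlaps), measuring from the bottom-left corner of the bounding box.
Bottom plate: 160 × 20, A = 3 200 mm², y = 10 mm, Ī = 106 667 mm⁴.
Web plate: 8 × 140, A = 1 120 mm², y = 90 mm, Ī = 1 829 333 mm⁴.
Top plate: 110 × 22, A = 2 420 mm², y = 171 mm, Ī = 97606.7 mm⁴.
Centroid: ȳ = ΣA·y / ΣA = 81.1009 mm.
Transfer each piece to the horizontal centroidal axis using Ī + A·d² with d = y − 81.1009:
  bottom plate: d = -71.1009 mm → contributes +16 283 744 mm⁴
  web plate: d = 8.89911 mm → contributes +1 918 031 mm⁴
  top plate: d = 89.8991 mm → contributes +19 655 684 mm⁴
Total I = 37 857 458 mm⁴.
Radius of gyration: k = √(I/A) = √(37 857 458 / 6 740) = 74.9455 mm.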